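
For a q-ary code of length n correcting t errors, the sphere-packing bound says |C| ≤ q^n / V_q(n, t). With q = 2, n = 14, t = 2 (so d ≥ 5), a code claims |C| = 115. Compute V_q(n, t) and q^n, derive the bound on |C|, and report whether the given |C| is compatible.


V_q(n, t) = 106, q^n = 16384, Hamming bound = 154, |C| = 115 ≤ bound (satisfied).

Step 1: Compute V_q(n, t) = Σ_{j=0}^2 C(n, j) (q−1)^j.
  j = 0: C(14,0)·(1)^0 = 1·1 = 1.
  j = 1: C(14,1)·(1)^1 = 14·1 = 14.
  j = 2: C(14,2)·(1)^2 = 91·1 = 91.
  V_q(n, t) = 1 + 14 + 91 = 106.
Step 2: q^n = 2^14 = 16384.
Step 3: Hamming bound ⌊q^n / V_q(n,t)⌋ = ⌊16384/106⌋ = 154.
Step 4: Compare |C| = 115 to 154: satisfied.
The claimed |C| lies below the Hamming bound.


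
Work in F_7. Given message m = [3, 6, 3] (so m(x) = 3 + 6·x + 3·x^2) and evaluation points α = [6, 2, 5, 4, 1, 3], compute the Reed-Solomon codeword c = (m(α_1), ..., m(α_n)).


c = [0, 6, 3, 5, 5, 6]

Message polynomial: m(x) = 3 + 6·x + 3·x^2 (mod 7).
For each evaluation point α_i, compute m(α_i) mod 7:
  α_1 = 6: Horner steps 3 → 3 → 0, so m(6) = 0.
  α_2 = 2: Horner steps 3 → 5 → 6, so m(2) = 6.
  α_3 = 5: Horner steps 3 → 0 → 3, so m(5) = 3.
  α_4 = 4: Horner steps 3 → 4 → 5, so m(4) = 5.
  α_5 = 1: Horner steps 3 → 2 → 5, so m(1) = 5.
  α_6 = 3: Horner steps 3 → 1 → 6, so m(3) = 6.
Codeword c = [0, 6, 3, 5, 5, 6] ∈ F_7^6.


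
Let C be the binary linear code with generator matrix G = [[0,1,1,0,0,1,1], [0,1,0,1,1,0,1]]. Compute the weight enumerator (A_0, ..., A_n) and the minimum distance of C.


Weight distribution: A_0 = 1, A_4 = 3. Minimum distance d = 4.

Enumerate all 2^2 = 4 messages m ∈ F_2^2.
For each, compute codeword c = mG in F_2^7, then tally its weight.
  m = 00 → c = 0000000, weight = 0.
  m = 10 → c = 0110011, weight = 4.
  m = 01 → c = 0101101, weight = 4.
  m = 11 → c = 0011110, weight = 4.
Tally weights:
  weight 0: 1 codewords.
  weight 4: 3 codewords.
Minimum distance d = smallest w > 0 with A_w > 0 = 4.
Sanity: Σ A_w = 4 = 2^2 = 4 ✓.


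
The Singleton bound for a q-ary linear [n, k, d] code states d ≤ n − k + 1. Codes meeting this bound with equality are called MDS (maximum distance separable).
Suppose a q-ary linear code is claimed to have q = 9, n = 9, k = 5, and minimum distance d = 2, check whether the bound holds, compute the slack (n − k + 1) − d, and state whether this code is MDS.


Singleton RHS = n − k + 1 = 5, slack = 3, bound satisfied, not MDS.

Singleton bound: d ≤ n − k + 1.
Here n = 9, k = 5, so n − k + 1 = 5.
Given d = 2, check d ≤ 5: YES.
Slack = (n − k + 1) − d = 3.
The code is NOT MDS (slack = 3 > 0).
Description: the claimed parameters are [9, 5, 2]_9; such a code would be non-MDS.


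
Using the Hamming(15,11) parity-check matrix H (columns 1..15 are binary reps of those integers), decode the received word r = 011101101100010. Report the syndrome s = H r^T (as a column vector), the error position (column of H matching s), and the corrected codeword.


s = (1, 0, 0, 1)^T, error position = 9, corrected codeword c = 011101100100010

Compute s = H r^T mod 2 one row at a time:
  s_1 = 0 + 1 + 1 + 0 + 0 + 0 + 1 + 0 = 3 ≡ 1 (mod 2).
  s_2 = 1 + 0 + 1 + 1 + 0 + 0 + 1 + 0 = 4 ≡ 0 (mod 2).
  s_3 = 1 + 1 + 1 + 1 + 1 + 0 + 1 + 0 = 6 ≡ 0 (mod 2).
  s_4 = 0 + 1 + 0 + 1 + 1 + 0 + 0 + 0 = 3 ≡ 1 (mod 2).
s = (1, 0, 0, 1)^T — this equals column 9 of H (binary 1001), so error is at position 9.
Correct: flip bit 9 of r = 011101101100010 to get c = 011101100100010.


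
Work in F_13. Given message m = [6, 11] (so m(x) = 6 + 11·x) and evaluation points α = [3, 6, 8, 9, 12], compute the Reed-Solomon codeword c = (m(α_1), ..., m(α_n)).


c = [0, 7, 3, 1, 8]

Message polynomial: m(x) = 6 + 11·x (mod 13).
For each evaluation point α_i, compute m(α_i) mod 13:
  α_1 = 3: Horner steps 11 → 0, so m(3) = 0.
  α_2 = 6: Horner steps 11 → 7, so m(6) = 7.
  α_3 = 8: Horner steps 11 → 3, so m(8) = 3.
  α_4 = 9: Horner steps 11 → 1, so m(9) = 1.
  α_5 = 12: Horner steps 11 → 8, so m(12) = 8.
Codeword c = [0, 7, 3, 1, 8] ∈ F_13^5.


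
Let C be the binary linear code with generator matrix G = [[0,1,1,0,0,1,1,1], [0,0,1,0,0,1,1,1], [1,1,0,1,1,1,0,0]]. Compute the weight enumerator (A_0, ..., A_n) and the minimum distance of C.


Weight distribution: A_0 = 1, A_1 = 1, A_4 = 2, A_5 = 2, A_6 = 1, A_7 = 1. Minimum distance d = 1.

Enumerate all 2^3 = 8 messages m ∈ F_2^3.
For each, compute codeword c = mG in F_2^8, then tally its weight.
  m = 000 → c = 00000000, weight = 0.
  m = 100 → c = 01100111, weight = 5.
  m = 010 → c = 00100111, weight = 4.
  m = 110 → c = 01000000, weight = 1.
  m = 001 → c = 11011100, weight = 5.
  m = 101 → c = 10111011, weight = 6.
  m = 011 → c = 11111011, weight = 7.
  m = 111 → c = 10011100, weight = 4.
Tally weights:
  weight 0: 1 codewords.
  weight 1: 1 codewords.
  weight 4: 2 codewords.
  weight 5: 2 codewords.
  weight 6: 1 codewords.
  weight 7: 1 codewords.
Minimum distance d = smallest w > 0 with A_w > 0 = 1.
Sanity: Σ A_w = 8 = 2^3 = 8 ✓.


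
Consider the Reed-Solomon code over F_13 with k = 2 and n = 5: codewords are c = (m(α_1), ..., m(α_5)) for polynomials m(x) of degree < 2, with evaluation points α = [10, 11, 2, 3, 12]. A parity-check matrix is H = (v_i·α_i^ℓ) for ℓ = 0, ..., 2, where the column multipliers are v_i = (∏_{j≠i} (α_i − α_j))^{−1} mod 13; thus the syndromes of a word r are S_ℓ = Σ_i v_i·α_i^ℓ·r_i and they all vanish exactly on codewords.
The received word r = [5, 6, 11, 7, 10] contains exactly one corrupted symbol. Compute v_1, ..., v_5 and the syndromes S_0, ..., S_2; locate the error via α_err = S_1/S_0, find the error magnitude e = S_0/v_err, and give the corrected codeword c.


S = (3, 7, 12), error at position 2, error magnitude e = 5, c = [5, 1, 11, 7, 10].

Step 1: column multipliers v_i = (∏_{j≠i}(α_i − α_j))^{−1} mod 13.
  i = 1 (α = 10): (10−11)(10−2)(10−3)(10−12) = (−1)·8·7·(−2) = 112 ≡ 8, so v_1 = 8^{−1} = 5 (mod 13).
  i = 2 (α = 11): (11−10)(11−2)(11−3)(11−12) = 1·9·8·(−1) = −72 ≡ 6, so v_2 = 6^{−1} = 11 (mod 13).
  i = 3 (α = 2): (2−10)(2−11)(2−3)(2−12) = (−8)·(−9)·(−1)·(−10) = 720 ≡ 5, so v_3 = 5^{−1} = 8 (mod 13).
  i = 4 (α = 3): (3−10)(3−11)(3−2)(3−12) = (−7)·(−8)·1·(−9) = −504 ≡ 3, so v_4 = 3^{−1} = 9 (mod 13).
  i = 5 (α = 12): (12−10)(12−11)(12−2)(12−3) = 2·1·10·9 = 180 ≡ 11, so v_5 = 11^{−1} = 6 (mod 13).
  v = [5, 11, 8, 9, 6].
Step 2: syndromes of r = [5, 6, 11, 7, 10] (all sums mod 13).
  S_0 = Σ v_i r_i = 5·5 + 11·6 + 8·11 + 9·7 + 6·10 = 302 ≡ 3.
  S_1 = Σ v_i α_i r_i = 5·10·5 + 11·11·6 + 8·2·11 + 9·3·7 + 6·12·10 = 2061 ≡ 7.
  α_i^2 mod 13 = [9, 4, 4, 9, 1].
  S_2 = Σ v_i α_i^2 r_i = 5·9·5 + 11·4·6 + 8·4·11 + 9·9·7 + 6·1·10 = 1468 ≡ 12.
  S = (3, 7, 12) ≠ 0, so r is not a codeword (an error is present).
Step 3: locate the error. For a single error e at position i, S_ℓ = v_i·e·α_i^ℓ, so α_err = S_1/S_0.
  S_0^{−1} = 3^{−1} = 9 (mod 13), so α_err = 7·9 = 63 ≡ 11 = α_2. Error position i = 2.
  Consistency check: S_2/S_1 = 12·2 = 24 ≡ 11 = α_err ✓ (single-error assumption holds).
Step 4: error magnitude e = S_0/v_2 = S_0·∏_{j≠2}(α_2 − α_j) = 3·6 = 18 ≡ 5 (mod 13).
Step 5: correct position 2: c_2 = r_2 − e = 6 − 5 ≡ 1 (mod 13). Hence c = [5, 1, 11, 7, 10].
  Check: interpolating c through the α_i gives m(x) = 6 + 9·x (degree < 2) with m(α_i) = c_i for every i, so c is indeed a codeword.


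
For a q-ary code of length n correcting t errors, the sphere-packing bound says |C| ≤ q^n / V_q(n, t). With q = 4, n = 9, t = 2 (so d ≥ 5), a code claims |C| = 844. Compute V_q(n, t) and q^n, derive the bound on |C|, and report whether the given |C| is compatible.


V_q(n, t) = 352, q^n = 262144, Hamming bound = 744, |C| = 844 > bound (violated).

Step 1: Compute V_q(n, t) = Σ_{j=0}^2 C(n, j) (q−1)^j.
  j = 0: C(9,0)·(3)^0 = 1·1 = 1.
  j = 1: C(9,1)·(3)^1 = 9·3 = 27.
  j = 2: C(9,2)·(3)^2 = 36·9 = 324.
  V_q(n, t) = 1 + 27 + 324 = 352.
Step 2: q^n = 4^9 = 262144.
Step 3: Hamming bound ⌊q^n / V_q(n,t)⌋ = ⌊262144/352⌋ = 744.
Step 4: Compare |C| = 844 to 744: violated.
The claimed |C| lies above the Hamming bound, so no 4-ary code of length 9 with d ≥ 5 can have 844 codewords.


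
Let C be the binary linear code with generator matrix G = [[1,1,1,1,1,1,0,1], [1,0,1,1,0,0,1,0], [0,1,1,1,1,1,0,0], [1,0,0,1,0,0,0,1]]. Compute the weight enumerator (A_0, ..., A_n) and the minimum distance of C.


Weight distribution: A_0 = 1, A_1 = 1, A_2 = 1, A_3 = 3, A_4 = 3, A_5 = 3, A_6 = 3, A_7 = 1. Minimum distance d = 1.

Enumerate all 2^4 = 16 messages m ∈ F_2^4.
For each, compute codeword c = mG in F_2^8, then tally its weight.
  m = 0000 → c = 00000000, weight = 0.
  m = 1000 → c = 11111101, weight = 7.
  m = 0100 → c = 10110010, weight = 4.
  m = 1100 → c = 01001111, weight = 5.
  m = 0010 → c = 01111100, weight = 5.
  m = 1010 → c = 10000001, weight = 2.
  m = 0110 → c = 11001110, weight = 5.
  m = 1110 → c = 00110011, weight = 4.
  m = 0001 → c = 10010001, weight = 3.
  m = 1001 → c = 01101100, weight = 4.
  m = 0101 → c = 00100011, weight = 3.
  m = 1101 → c = 11011110, weight = 6.
  m = 0011 → c = 11101101, weight = 6.
  m = 1011 → c = 00010000, weight = 1.
  m = 0111 → c = 01011111, weight = 6.
  m = 1111 → c = 10100010, weight = 3.
Tally weights:
  weight 0: 1 codewords.
  weight 1: 1 codewords.
  weight 2: 1 codewords.
  weight 3: 3 codewords.
  weight 4: 3 codewords.
  weight 5: 3 codewords.
  weight 6: 3 codewords.
  weight 7: 1 codewords.
Minimum distance d = smallest w > 0 with A_w > 0 = 1.
Sanity: Σ A_w = 16 = 2^4 = 16 ✓.


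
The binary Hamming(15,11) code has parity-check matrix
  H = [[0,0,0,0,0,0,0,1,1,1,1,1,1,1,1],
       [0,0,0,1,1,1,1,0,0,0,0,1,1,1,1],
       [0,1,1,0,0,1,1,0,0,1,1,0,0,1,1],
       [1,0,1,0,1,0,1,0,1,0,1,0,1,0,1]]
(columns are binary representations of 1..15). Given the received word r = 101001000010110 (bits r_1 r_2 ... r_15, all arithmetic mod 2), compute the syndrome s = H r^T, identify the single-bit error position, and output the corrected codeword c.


s = (1, 1, 0, 0)^T, error position = 12, corrected codeword c = 101001000011110

Compute s = H r^T mod 2 one row at a time:
  s_1 = 0 + 0 + 0 + 1 + 0 + 1 + 1 + 0 = 3 ≡ 1 (mod 2).
  s_2 = 0 + 0 + 1 + 0 + 0 + 1 + 1 + 0 = 3 ≡ 1 (mod 2).
  s_3 = 0 + 1 + 1 + 0 + 0 + 1 + 1 + 0 = 4 ≡ 0 (mod 2).
  s_4 = 1 + 1 + 0 + 0 + 0 + 1 + 1 + 0 = 4 ≡ 0 (mod 2).
s = (1, 1, 0, 0)^T — this equals column 12 of H (binary 1100), so error is at position 12.
Correct: flip bit 12 of r = 101001000010110 to get c = 101001000011110.


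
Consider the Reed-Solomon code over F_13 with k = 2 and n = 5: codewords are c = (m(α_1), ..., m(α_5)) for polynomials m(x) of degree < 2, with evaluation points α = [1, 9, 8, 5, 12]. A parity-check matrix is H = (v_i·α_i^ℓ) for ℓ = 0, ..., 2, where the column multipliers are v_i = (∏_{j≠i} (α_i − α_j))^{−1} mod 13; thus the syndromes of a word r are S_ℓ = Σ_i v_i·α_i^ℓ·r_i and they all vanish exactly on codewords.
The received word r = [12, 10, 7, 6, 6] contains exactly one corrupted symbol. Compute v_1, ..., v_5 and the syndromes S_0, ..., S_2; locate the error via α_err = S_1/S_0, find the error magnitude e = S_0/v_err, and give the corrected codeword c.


S = (4, 7, 9), error at position 4, error magnitude e = 8, c = [12, 10, 7, 11, 6].

Step 1: column multipliers v_i = (∏_{j≠i}(α_i − α_j))^{−1} mod 13.
  i = 1 (α = 1): (1−9)(1−8)(1−5)(1−12) = (−8)·(−7)·(−4)·(−11) = 2464 ≡ 7, so v_1 = 7^{−1} = 2 (mod 13).
  i = 2 (α = 9): (9−1)(9−8)(9−5)(9−12) = 8·1·4·(−3) = −96 ≡ 8, so v_2 = 8^{−1} = 5 (mod 13).
  i = 3 (α = 8): (8−1)(8−9)(8−5)(8−12) = 7·(−1)·3·(−4) = 84 ≡ 6, so v_3 = 6^{−1} = 11 (mod 13).
  i = 4 (α = 5): (5−1)(5−9)(5−8)(5−12) = 4·(−4)·(−3)·(−7) = −336 ≡ 2, so v_4 = 2^{−1} = 7 (mod 13).
  i = 5 (α = 12): (12−1)(12−9)(12−8)(12−5) = 11·3·4·7 = 924 ≡ 1, so v_5 = 1^{−1} = 1 (mod 13).
  v = [2, 5, 11, 7, 1].
Step 2: syndromes of r = [12, 10, 7, 6, 6] (all sums mod 13).
  S_0 = Σ v_i r_i = 2·12 + 5·10 + 11·7 + 7·6 + 1·6 = 199 ≡ 4.
  S_1 = Σ v_i α_i r_i = 2·1·12 + 5·9·10 + 11·8·7 + 7·5·6 + 1·12·6 = 1372 ≡ 7.
  α_i^2 mod 13 = [1, 3, 12, 12, 1].
  S_2 = Σ v_i α_i^2 r_i = 2·1·12 + 5·3·10 + 11·12·7 + 7·12·6 + 1·1·6 = 1608 ≡ 9.
  S = (4, 7, 9) ≠ 0, so r is not a codeword (an error is present).
Step 3: locate the error. For a single error e at position i, S_ℓ = v_i·e·α_i^ℓ, so α_err = S_1/S_0.
  S_0^{−1} = 4^{−1} = 10 (mod 13), so α_err = 7·10 = 70 ≡ 5 = α_4. Error position i = 4.
  Consistency check: S_2/S_1 = 9·2 = 18 ≡ 5 = α_err ✓ (single-error assumption holds).
Step 4: error magnitude e = S_0/v_4 = S_0·∏_{j≠4}(α_4 − α_j) = 4·2 = 8 ≡ 8 (mod 13).
Step 5: correct position 4: c_4 = r_4 − e = 6 − 8 ≡ 11 (mod 13). Hence c = [12, 10, 7, 11, 6].
  Check: interpolating c through the α_i gives m(x) = 9 + 3·x (degree < 2) with m(α_i) = c_i for every i, so c is indeed a codeword.


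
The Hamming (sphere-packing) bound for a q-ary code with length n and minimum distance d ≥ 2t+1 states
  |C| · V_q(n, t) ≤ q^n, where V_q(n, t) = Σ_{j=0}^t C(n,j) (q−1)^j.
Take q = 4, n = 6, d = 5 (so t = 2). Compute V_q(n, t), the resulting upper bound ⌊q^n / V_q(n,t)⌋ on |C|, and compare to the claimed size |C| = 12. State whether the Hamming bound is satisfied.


V_q(n, t) = 154, q^n = 4096, Hamming bound = 26, |C| = 12 ≤ bound (satisfied).

Step 1: Compute V_q(n, t) = Σ_{j=0}^2 C(n, j) (q−1)^j.
  j = 0: C(6,0)·(3)^0 = 1·1 = 1.
  j = 1: C(6,1)·(3)^1 = 6·3 = 18.
  j = 2: C(6,2)·(3)^2 = 15·9 = 135.
  V_q(n, t) = 1 + 18 + 135 = 154.
Step 2: q^n = 4^6 = 4096.
Step 3: Hamming bound ⌊q^n / V_q(n,t)⌋ = ⌊4096/154⌋ = 26.
Step 4: Compare |C| = 12 to 26: satisfied.
The claimed |C| lies below the Hamming bound.


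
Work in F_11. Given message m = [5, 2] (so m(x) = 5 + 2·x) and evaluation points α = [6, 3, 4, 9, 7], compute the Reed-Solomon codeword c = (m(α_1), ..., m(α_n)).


c = [6, 0, 2, 1, 8]

Message polynomial: m(x) = 5 + 2·x (mod 11).
For each evaluation point α_i, compute m(α_i) mod 11:
  α_1 = 6: Horner steps 2 → 6, so m(6) = 6.
  α_2 = 3: Horner steps 2 → 0, so m(3) = 0.
  α_3 = 4: Horner steps 2 → 2, so m(4) = 2.
  α_4 = 9: Horner steps 2 → 1, so m(9) = 1.
  α_5 = 7: Horner steps 2 → 8, so m(7) = 8.
Codeword c = [6, 0, 2, 1, 8] ∈ F_11^5.


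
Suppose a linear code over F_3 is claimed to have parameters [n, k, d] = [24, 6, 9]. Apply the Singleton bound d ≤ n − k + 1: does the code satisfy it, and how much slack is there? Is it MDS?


Singleton RHS = n − k + 1 = 19, slack = 10, bound satisfied, not MDS.

Singleton bound: d ≤ n − k + 1.
Here n = 24, k = 6, so n − k + 1 = 19.
Given d = 9, check d ≤ 19: YES.
Slack = (n − k + 1) − d = 10.
The code is NOT MDS (slack = 10 > 0).
Description: the claimed parameters are [24, 6, 9]_3; such a code would be non-MDS.


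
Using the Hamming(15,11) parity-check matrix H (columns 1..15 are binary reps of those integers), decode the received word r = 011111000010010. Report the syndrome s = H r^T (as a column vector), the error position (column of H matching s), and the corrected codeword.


s = (0, 0, 1, 1)^T, error position = 3, corrected codeword c = 010111000010010

Compute s = H r^T mod 2 one row at a time:
  s_1 = 0 + 0 + 0 + 1 + 0 + 0 + 1 + 0 = 2 ≡ 0 (mod 2).
  s_2 = 1 + 1 + 1 + 0 + 0 + 0 + 1 + 0 = 4 ≡ 0 (mod 2).
  s_3 = 1 + 1 + 1 + 0 + 0 + 1 + 1 + 0 = 5 ≡ 1 (mod 2).
  s_4 = 0 + 1 + 1 + 0 + 0 + 1 + 0 + 0 = 3 ≡ 1 (mod 2).
s = (0, 0, 1, 1)^T — this equals column 3 of H (binary 0011), so error is at position 3.
Correct: flip bit 3 of r = 011111000010010 to get c = 010111000010010.


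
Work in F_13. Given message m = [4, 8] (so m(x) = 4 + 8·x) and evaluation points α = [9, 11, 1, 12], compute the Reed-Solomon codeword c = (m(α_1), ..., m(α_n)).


c = [11, 1, 12, 9]

Message polynomial: m(x) = 4 + 8·x (mod 13).
For each evaluation point α_i, compute m(α_i) mod 13:
  α_1 = 9: Horner steps 8 → 11, so m(9) = 11.
  α_2 = 11: Horner steps 8 → 1, so m(11) = 1.
  α_3 = 1: Horner steps 8 → 12, so m(1) = 12.
  α_4 = 12: Horner steps 8 → 9, so m(12) = 9.
Codeword c = [11, 1, 12, 9] ∈ F_13^4.


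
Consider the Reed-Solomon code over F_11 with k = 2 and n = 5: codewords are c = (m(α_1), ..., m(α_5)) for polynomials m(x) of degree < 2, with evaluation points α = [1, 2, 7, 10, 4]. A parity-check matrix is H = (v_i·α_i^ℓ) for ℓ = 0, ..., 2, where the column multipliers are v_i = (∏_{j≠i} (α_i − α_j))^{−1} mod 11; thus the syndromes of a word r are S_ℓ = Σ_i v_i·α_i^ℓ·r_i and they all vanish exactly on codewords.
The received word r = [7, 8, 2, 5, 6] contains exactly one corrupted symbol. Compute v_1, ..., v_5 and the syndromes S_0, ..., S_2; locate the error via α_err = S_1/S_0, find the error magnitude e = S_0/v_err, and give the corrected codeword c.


S = (2, 8, 10), error at position 5, error magnitude e = 7, c = [7, 8, 2, 5, 10].

Step 1: column multipliers v_i = (∏_{j≠i}(α_i − α_j))^{−1} mod 11.
  i = 1 (α = 1): (1−2)(1−7)(1−10)(1−4) = (−1)·(−6)·(−9)·(−3) = 162 ≡ 8, so v_1 = 8^{−1} = 7 (mod 11).
  i = 2 (α = 2): (2−1)(2−7)(2−10)(2−4) = 1·(−5)·(−8)·(−2) = −80 ≡ 8, so v_2 = 8^{−1} = 7 (mod 11).
  i = 3 (α = 7): (7−1)(7−2)(7−10)(7−4) = 6·5·(−3)·3 = −270 ≡ 5, so v_3 = 5^{−1} = 9 (mod 11).
  i = 4 (α = 10): (10−1)(10−2)(10−7)(10−4) = 9·8·3·6 = 1296 ≡ 9, so v_4 = 9^{−1} = 5 (mod 11).
  i = 5 (α = 4): (4−1)(4−2)(4−7)(4−10) = 3·2·(−3)·(−6) = 108 ≡ 9, so v_5 = 9^{−1} = 5 (mod 11).
  v = [7, 7, 9, 5, 5].
Step 2: syndromes of r = [7, 8, 2, 5, 6] (all sums mod 11).
  S_0 = Σ v_i r_i = 7·7 + 7·8 + 9·2 + 5·5 + 5·6 = 178 ≡ 2.
  S_1 = Σ v_i α_i r_i = 7·1·7 + 7·2·8 + 9·7·2 + 5·10·5 + 5·4·6 = 657 ≡ 8.
  α_i^2 mod 11 = [1, 4, 5, 1, 5].
  S_2 = Σ v_i α_i^2 r_i = 7·1·7 + 7·4·8 + 9·5·2 + 5·1·5 + 5·5·6 = 538 ≡ 10.
  S = (2, 8, 10) ≠ 0, so r is not a codeword (an error is present).
Step 3: locate the error. For a single error e at position i, S_ℓ = v_i·e·α_i^ℓ, so α_err = S_1/S_0.
  S_0^{−1} = 2^{−1} = 6 (mod 11), so α_err = 8·6 = 48 ≡ 4 = α_5. Error position i = 5.
  Consistency check: S_2/S_1 = 10·7 = 70 ≡ 4 = α_err ✓ (single-error assumption holds).
Step 4: error magnitude e = S_0/v_5 = S_0·∏_{j≠5}(α_5 − α_j) = 2·9 = 18 ≡ 7 (mod 11).
Step 5: correct position 5: c_5 = r_5 − e = 6 − 7 ≡ 10 (mod 11). Hence c = [7, 8, 2, 5, 10].
  Check: interpolating c through the α_i gives m(x) = 6 + 1·x (degree < 2) with m(α_i) = c_i for every i, so c is indeed a codeword.


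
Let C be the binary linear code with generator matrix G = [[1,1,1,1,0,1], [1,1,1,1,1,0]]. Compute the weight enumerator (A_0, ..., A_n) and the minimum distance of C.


Weight distribution: A_0 = 1, A_2 = 1, A_5 = 2. Minimum distance d = 2.

Enumerate all 2^2 = 4 messages m ∈ F_2^2.
For each, compute codeword c = mG in F_2^6, then tally its weight.
  m = 00 → c = 000000, weight = 0.
  m = 10 → c = 111101, weight = 5.
  m = 01 → c = 111110, weight = 5.
  m = 11 → c = 000011, weight = 2.
Tally weights:
  weight 0: 1 codewords.
  weight 2: 1 codewords.
  weight 5: 2 codewords.
Minimum distance d = smallest w > 0 with A_w > 0 = 2.
Sanity: Σ A_w = 4 = 2^2 = 4 ✓.


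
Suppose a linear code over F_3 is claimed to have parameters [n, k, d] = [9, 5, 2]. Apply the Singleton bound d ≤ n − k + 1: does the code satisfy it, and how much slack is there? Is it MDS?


Singleton RHS = n − k + 1 = 5, slack = 3, bound satisfied, not MDS.

Singleton bound: d ≤ n − k + 1.
Here n = 9, k = 5, so n − k + 1 = 5.
Given d = 2, check d ≤ 5: YES.
Slack = (n − k + 1) − d = 3.
The code is NOT MDS (slack = 3 > 0).
Description: the claimed parameters are [9, 5, 2]_3; such a code would be non-MDS.


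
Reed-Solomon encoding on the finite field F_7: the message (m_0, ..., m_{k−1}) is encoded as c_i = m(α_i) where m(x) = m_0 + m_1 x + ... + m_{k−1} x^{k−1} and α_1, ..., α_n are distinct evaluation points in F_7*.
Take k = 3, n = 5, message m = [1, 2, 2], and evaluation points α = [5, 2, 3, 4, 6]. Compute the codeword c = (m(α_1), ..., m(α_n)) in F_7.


c = [5, 6, 4, 6, 1]

Message polynomial: m(x) = 1 + 2·x + 2·x^2 (mod 7).
For each evaluation point α_i, compute m(α_i) mod 7:
  α_1 = 5: Horner steps 2 → 5 → 5, so m(5) = 5.
  α_2 = 2: Horner steps 2 → 6 → 6, so m(2) = 6.
  α_3 = 3: Horner steps 2 → 1 → 4, so m(3) = 4.
  α_4 = 4: Horner steps 2 → 3 → 6, so m(4) = 6.
  α_5 = 6: Horner steps 2 → 0 → 1, so m(6) = 1.
Codeword c = [5, 6, 4, 6, 1] ∈ F_7^5.


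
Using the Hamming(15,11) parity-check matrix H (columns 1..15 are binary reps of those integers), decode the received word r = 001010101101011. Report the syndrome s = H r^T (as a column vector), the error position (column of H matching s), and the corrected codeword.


s = (1, 1, 1, 1)^T, error position = 15, corrected codeword c = 001010101101010

Compute s = H r^T mod 2 one row at a time:
  s_1 = 0 + 1 + 1 + 0 + 1 + 0 + 1 + 1 = 5 ≡ 1 (mod 2).
  s_2 = 0 + 1 + 0 + 1 + 1 + 0 + 1 + 1 = 5 ≡ 1 (mod 2).
  s_3 = 0 + 1 + 0 + 1 + 1 + 0 + 1 + 1 = 5 ≡ 1 (mod 2).
  s_4 = 0 + 1 + 1 + 1 + 1 + 0 + 0 + 1 = 5 ≡ 1 (mod 2).
s = (1, 1, 1, 1)^T — this equals column 15 of H (binary 1111), so error is at position 15.
Correct: flip bit 15 of r = 001010101101011 to get c = 001010101101010.


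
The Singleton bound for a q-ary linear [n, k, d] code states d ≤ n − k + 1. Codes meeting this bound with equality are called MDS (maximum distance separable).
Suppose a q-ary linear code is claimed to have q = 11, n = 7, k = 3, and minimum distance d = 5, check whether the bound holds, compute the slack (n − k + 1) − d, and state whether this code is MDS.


Singleton RHS = n − k + 1 = 5, slack = 0, bound satisfied, MDS.

Singleton bound: d ≤ n − k + 1.
Here n = 7, k = 3, so n − k + 1 = 5.
Given d = 5, check d ≤ 5: YES.
Slack = (n − k + 1) − d = 0.
The code is MDS (slack = 0).
Description: the claimed parameters are [7, 3, 5]_11; such a code would be MDS (meets Singleton bound).


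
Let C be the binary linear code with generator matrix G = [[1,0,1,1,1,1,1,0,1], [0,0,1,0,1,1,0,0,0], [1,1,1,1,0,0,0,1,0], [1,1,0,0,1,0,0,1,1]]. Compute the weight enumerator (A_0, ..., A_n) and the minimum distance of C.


Weight distribution: A_0 = 1, A_3 = 3, A_4 = 3, A_5 = 4, A_6 = 4, A_7 = 1. Minimum distance d = 3.

Enumerate all 2^4 = 16 messages m ∈ F_2^4.
For each, compute codeword c = mG in F_2^9, then tally its weight.
  m = 0000 → c = 000000000, weight = 0.
  m = 1000 → c = 101111101, weight = 7.
  m = 0100 → c = 001011000, weight = 3.
  m = 1100 → c = 100100101, weight = 4.
  m = 0010 → c = 111100010, weight = 5.
  m = 1010 → c = 010011111, weight = 6.
  m = 0110 → c = 110111010, weight = 6.
  m = 1110 → c = 011000111, weight = 5.
  m = 0001 → c = 110010011, weight = 5.
  m = 1001 → c = 011101110, weight = 6.
  m = 0101 → c = 111001011, weight = 6.
  m = 1101 → c = 010110110, weight = 5.
  m = 0011 → c = 001110001, weight = 4.
  m = 1011 → c = 100001100, weight = 3.
  m = 0111 → c = 000101001, weight = 3.
  m = 1111 → c = 101010100, weight = 4.
Tally weights:
  weight 0: 1 codewords.
  weight 3: 3 codewords.
  weight 4: 3 codewords.
  weight 5: 4 codewords.
  weight 6: 4 codewords.
  weight 7: 1 codewords.
Minimum distance d = smallest w > 0 with A_w > 0 = 3.
Sanity: Σ A_w = 16 = 2^4 = 16 ✓.


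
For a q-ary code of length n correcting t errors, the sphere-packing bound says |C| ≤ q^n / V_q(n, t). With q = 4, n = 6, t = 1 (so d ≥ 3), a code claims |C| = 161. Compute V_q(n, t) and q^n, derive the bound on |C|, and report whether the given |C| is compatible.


V_q(n, t) = 19, q^n = 4096, Hamming bound = 215, |C| = 161 ≤ bound (satisfied).

Step 1: Compute V_q(n, t) = Σ_{j=0}^1 C(n, j) (q−1)^j.
  j = 0: C(6,0)·(3)^0 = 1·1 = 1.
  j = 1: C(6,1)·(3)^1 = 6·3 = 18.
  V_q(n, t) = 1 + 18 = 19.
Step 2: q^n = 4^6 = 4096.
Step 3: Hamming bound ⌊q^n / V_q(n,t)⌋ = ⌊4096/19⌋ = 215.
Step 4: Compare |C| = 161 to 215: satisfied.
The claimed |C| lies below the Hamming bound.


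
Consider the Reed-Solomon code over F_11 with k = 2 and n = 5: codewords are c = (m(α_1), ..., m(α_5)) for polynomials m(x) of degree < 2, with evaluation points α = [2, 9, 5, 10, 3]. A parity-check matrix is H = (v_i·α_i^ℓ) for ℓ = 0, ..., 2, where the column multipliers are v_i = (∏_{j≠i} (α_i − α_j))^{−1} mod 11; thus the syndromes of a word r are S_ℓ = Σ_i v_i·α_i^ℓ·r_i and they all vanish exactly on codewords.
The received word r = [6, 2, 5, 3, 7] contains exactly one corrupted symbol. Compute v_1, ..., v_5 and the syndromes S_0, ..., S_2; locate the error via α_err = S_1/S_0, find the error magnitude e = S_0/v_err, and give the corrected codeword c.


S = (4, 9, 1), error at position 3, error magnitude e = 7, c = [6, 2, 9, 3, 7].

Step 1: column multipliers v_i = (∏_{j≠i}(α_i − α_j))^{−1} mod 11.
  i = 1 (α = 2): (2−9)(2−5)(2−10)(2−3) = (−7)·(−3)·(−8)·(−1) = 168 ≡ 3, so v_1 = 3^{−1} = 4 (mod 11).
  i = 2 (α = 9): (9−2)(9−5)(9−10)(9−3) = 7·4·(−1)·6 = −168 ≡ 8, so v_2 = 8^{−1} = 7 (mod 11).
  i = 3 (α = 5): (5−2)(5−9)(5−10)(5−3) = 3·(−4)·(−5)·2 = 120 ≡ 10, so v_3 = 10^{−1} = 10 (mod 11).
  i = 4 (α = 10): (10−2)(10−9)(10−5)(10−3) = 8·1·5·7 = 280 ≡ 5, so v_4 = 5^{−1} = 9 (mod 11).
  i = 5 (α = 3): (3−2)(3−9)(3−5)(3−10) = 1·(−6)·(−2)·(−7) = −84 ≡ 4, so v_5 = 4^{−1} = 3 (mod 11).
  v = [4, 7, 10, 9, 3].
Step 2: syndromes of r = [6, 2, 5, 3, 7] (all sums mod 11).
  S_0 = Σ v_i r_i = 4·6 + 7·2 + 10·5 + 9·3 + 3·7 = 136 ≡ 4.
  S_1 = Σ v_i α_i r_i = 4·2·6 + 7·9·2 + 10·5·5 + 9·10·3 + 3·3·7 = 757 ≡ 9.
  α_i^2 mod 11 = [4, 4, 3, 1, 9].
  S_2 = Σ v_i α_i^2 r_i = 4·4·6 + 7·4·2 + 10·3·5 + 9·1·3 + 3·9·7 = 518 ≡ 1.
  S = (4, 9, 1) ≠ 0, so r is not a codeword (an error is present).
Step 3: locate the error. For a single error e at position i, S_ℓ = v_i·e·α_i^ℓ, so α_err = S_1/S_0.
  S_0^{−1} = 4^{−1} = 3 (mod 11), so α_err = 9·3 = 27 ≡ 5 = α_3. Error position i = 3.
  Consistency check: S_2/S_1 = 1·5 = 5 ≡ 5 = α_err ✓ (single-error assumption holds).
Step 4: error magnitude e = S_0/v_3 = S_0·∏_{j≠3}(α_3 − α_j) = 4·10 = 40 ≡ 7 (mod 11).
Step 5: correct position 3: c_3 = r_3 − e = 5 − 7 ≡ 9 (mod 11). Hence c = [6, 2, 9, 3, 7].
  Check: interpolating c through the α_i gives m(x) = 4 + 1·x (degree < 2) with m(α_i) = c_i for every i, so c is indeed a codeword.


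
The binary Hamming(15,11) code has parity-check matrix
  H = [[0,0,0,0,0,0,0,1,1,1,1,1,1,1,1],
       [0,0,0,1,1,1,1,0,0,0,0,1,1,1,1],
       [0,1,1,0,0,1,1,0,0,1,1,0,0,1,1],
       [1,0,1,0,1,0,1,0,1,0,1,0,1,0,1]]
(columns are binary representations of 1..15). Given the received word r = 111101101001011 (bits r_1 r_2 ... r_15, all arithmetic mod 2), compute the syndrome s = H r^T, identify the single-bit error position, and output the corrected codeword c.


s = (0, 0, 0, 1)^T, error position = 1, corrected codeword c = 011101101001011

Compute s = H r^T mod 2 one row at a time:
  s_1 = 0 + 1 + 0 + 0 + 1 + 0 + 1 + 1 = 4 ≡ 0 (mod 2).
  s_2 = 1 + 0 + 1 + 1 + 1 + 0 + 1 + 1 = 6 ≡ 0 (mod 2).
  s_3 = 1 + 1 + 1 + 1 + 0 + 0 + 1 + 1 = 6 ≡ 0 (mod 2).
  s_4 = 1 + 1 + 0 + 1 + 1 + 0 + 0 + 1 = 5 ≡ 1 (mod 2).
s = (0, 0, 0, 1)^T — this equals column 1 of H (binary 0001), so error is at position 1.
Correct: flip bit 1 of r = 111101101001011 to get c = 011101101001011.


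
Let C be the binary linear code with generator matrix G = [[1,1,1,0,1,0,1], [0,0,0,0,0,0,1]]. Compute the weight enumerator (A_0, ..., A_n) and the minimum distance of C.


Weight distribution: A_0 = 1, A_1 = 1, A_4 = 1, A_5 = 1. Minimum distance d = 1.

Enumerate all 2^2 = 4 messages m ∈ F_2^2.
For each, compute codeword c = mG in F_2^7, then tally its weight.
  m = 00 → c = 0000000, weight = 0.
  m = 10 → c = 1110101, weight = 5.
  m = 01 → c = 0000001, weight = 1.
  m = 11 → c = 1110100, weight = 4.
Tally weights:
  weight 0: 1 codewords.
  weight 1: 1 codewords.
  weight 4: 1 codewords.
  weight 5: 1 codewords.
Minimum distance d = smallest w > 0 with A_w > 0 = 1.
Sanity: Σ A_w = 4 = 2^2 = 4 ✓.


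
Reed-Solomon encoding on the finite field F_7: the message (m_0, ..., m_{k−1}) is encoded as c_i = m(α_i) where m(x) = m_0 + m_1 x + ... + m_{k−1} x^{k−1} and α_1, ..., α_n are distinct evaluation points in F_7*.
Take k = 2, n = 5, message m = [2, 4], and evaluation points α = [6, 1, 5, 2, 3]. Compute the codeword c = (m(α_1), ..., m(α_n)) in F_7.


c = [5, 6, 1, 3, 0]

Message polynomial: m(x) = 2 + 4·x (mod 7).
For each evaluation point α_i, compute m(α_i) mod 7:
  α_1 = 6: Horner steps 4 → 5, so m(6) = 5.
  α_2 = 1: Horner steps 4 → 6, so m(1) = 6.
  α_3 = 5: Horner steps 4 → 1, so m(5) = 1.
  α_4 = 2: Horner steps 4 → 3, so m(2) = 3.
  α_5 = 3: Horner steps 4 → 0, so m(3) = 0.
Codeword c = [5, 6, 1, 3, 0] ∈ F_7^5.


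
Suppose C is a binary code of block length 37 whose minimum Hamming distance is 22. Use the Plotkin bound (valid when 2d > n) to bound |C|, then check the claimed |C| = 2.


Plotkin bound M ≤ 6; given |C| = 2 ≤ bound (satisfied).

Check applicability: 2d = 44, n = 37.
2d − n = 7 > 0, so Plotkin applies.
Compute d/(2d−n) = 22/7 ≈ 3.1429.
⌊d/(2d−n)⌋ = 3.
Plotkin bound: M ≤ 2·3 = 6.
Given |C| = 2, check: satisfied.
This |C| is below the Plotkin bound.


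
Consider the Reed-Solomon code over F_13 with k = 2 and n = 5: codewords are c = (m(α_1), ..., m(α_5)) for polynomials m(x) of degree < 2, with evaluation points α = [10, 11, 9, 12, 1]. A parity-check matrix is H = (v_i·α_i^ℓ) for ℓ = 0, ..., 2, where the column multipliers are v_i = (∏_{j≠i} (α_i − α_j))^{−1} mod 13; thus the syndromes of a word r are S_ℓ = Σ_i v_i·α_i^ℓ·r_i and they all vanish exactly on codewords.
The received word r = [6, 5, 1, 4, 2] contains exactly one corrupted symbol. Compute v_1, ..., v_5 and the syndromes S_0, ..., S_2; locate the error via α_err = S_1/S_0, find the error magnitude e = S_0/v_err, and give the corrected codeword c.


S = (5, 6, 2), error at position 3, error magnitude e = 7, c = [6, 5, 7, 4, 2].

Step 1: column multipliers v_i = (∏_{j≠i}(α_i − α_j))^{−1} mod 13.
  i = 1 (α = 10): (10−11)(10−9)(10−12)(10−1) = (−1)·1·(−2)·9 = 18 ≡ 5, so v_1 = 5^{−1} = 8 (mod 13).
  i = 2 (α = 11): (11−10)(11−9)(11−12)(11−1) = 1·2·(−1)·10 = −20 ≡ 6, so v_2 = 6^{−1} = 11 (mod 13).
  i = 3 (α = 9): (9−10)(9−11)(9−12)(9−1) = (−1)·(−2)·(−3)·8 = −48 ≡ 4, so v_3 = 4^{−1} = 10 (mod 13).
  i = 4 (α = 12): (12−10)(12−11)(12−9)(12−1) = 2·1·3·11 = 66 ≡ 1, so v_4 = 1^{−1} = 1 (mod 13).
  i = 5 (α = 1): (1−10)(1−11)(1−9)(1−12) = (−9)·(−10)·(−8)·(−11) = 7920 ≡ 3, so v_5 = 3^{−1} = 9 (mod 13).
  v = [8, 11, 10, 1, 9].
Step 2: syndromes of r = [6, 5, 1, 4, 2] (all sums mod 13).
  S_0 = Σ v_i r_i = 8·6 + 11·5 + 10·1 + 1·4 + 9·2 = 135 ≡ 5.
  S_1 = Σ v_i α_i r_i = 8·10·6 + 11·11·5 + 10·9·1 + 1·12·4 + 9·1·2 = 1241 ≡ 6.
  α_i^2 mod 13 = [9, 4, 3, 1, 1].
  S_2 = Σ v_i α_i^2 r_i = 8·9·6 + 11·4·5 + 10·3·1 + 1·1·4 + 9·1·2 = 704 ≡ 2.
  S = (5, 6, 2) ≠ 0, so r is not a codeword (an error is present).
Step 3: locate the error. For a single error e at position i, S_ℓ = v_i·e·α_i^ℓ, so α_err = S_1/S_0.
  S_0^{−1} = 5^{−1} = 8 (mod 13), so α_err = 6·8 = 48 ≡ 9 = α_3. Error position i = 3.
  Consistency check: S_2/S_1 = 2·11 = 22 ≡ 9 = α_err ✓ (single-error assumption holds).
Step 4: error magnitude e = S_0/v_3 = S_0·∏_{j≠3}(α_3 − α_j) = 5·4 = 20 ≡ 7 (mod 13).
Step 5: correct position 3: c_3 = r_3 − e = 1 − 7 ≡ 7 (mod 13). Hence c = [6, 5, 7, 4, 2].
  Check: interpolating c through the α_i gives m(x) = 3 + 12·x (degree < 2) with m(α_i) = c_i for every i, so c is indeed a codeword.


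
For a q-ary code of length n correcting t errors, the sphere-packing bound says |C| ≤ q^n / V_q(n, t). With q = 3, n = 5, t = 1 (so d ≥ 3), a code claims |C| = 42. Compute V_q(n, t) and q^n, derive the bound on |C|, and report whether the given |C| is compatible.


V_q(n, t) = 11, q^n = 243, Hamming bound = 22, |C| = 42 > bound (violated).

Step 1: Compute V_q(n, t) = Σ_{j=0}^1 C(n, j) (q−1)^j.
  j = 0: C(5,0)·(2)^0 = 1·1 = 1.
  j = 1: C(5,1)·(2)^1 = 5·2 = 10.
  V_q(n, t) = 1 + 10 = 11.
Step 2: q^n = 3^5 = 243.
Step 3: Hamming bound ⌊q^n / V_q(n,t)⌋ = ⌊243/11⌋ = 22.
Step 4: Compare |C| = 42 to 22: violated.
The claimed |C| lies above the Hamming bound, so no 3-ary code of length 5 with d ≥ 3 can have 42 codewords.


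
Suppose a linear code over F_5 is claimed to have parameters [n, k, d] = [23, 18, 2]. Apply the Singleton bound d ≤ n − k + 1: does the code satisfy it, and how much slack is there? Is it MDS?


Singleton RHS = n − k + 1 = 6, slack = 4, bound satisfied, not MDS.

Singleton bound: d ≤ n − k + 1.
Here n = 23, k = 18, so n − k + 1 = 6.
Given d = 2, check d ≤ 6: YES.
Slack = (n − k + 1) − d = 4.
The code is NOT MDS (slack = 4 > 0).
Description: the claimed parameters are [23, 18, 2]_5; such a code would be non-MDS.


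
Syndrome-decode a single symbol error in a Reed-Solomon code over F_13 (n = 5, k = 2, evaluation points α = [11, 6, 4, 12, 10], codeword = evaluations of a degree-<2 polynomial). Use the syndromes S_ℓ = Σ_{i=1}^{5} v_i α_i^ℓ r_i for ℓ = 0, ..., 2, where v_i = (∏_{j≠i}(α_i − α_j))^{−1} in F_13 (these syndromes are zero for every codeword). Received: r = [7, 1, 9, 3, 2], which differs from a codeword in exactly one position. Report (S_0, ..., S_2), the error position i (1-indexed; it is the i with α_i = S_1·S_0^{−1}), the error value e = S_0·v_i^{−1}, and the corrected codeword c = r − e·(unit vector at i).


S = (12, 3, 4), error at position 5, error magnitude e = 4, c = [7, 1, 9, 3, 11].

Step 1: column multipliers v_i = (∏_{j≠i}(α_i − α_j))^{−1} mod 13.
  i = 1 (α = 11): (11−6)(11−4)(11−12)(11−10) = 5·7·(−1)·1 = −35 ≡ 4, so v_1 = 4^{−1} = 10 (mod 13).
  i = 2 (α = 6): (6−11)(6−4)(6−12)(6−10) = (−5)·2·(−6)·(−4) = −240 ≡ 7, so v_2 = 7^{−1} = 2 (mod 13).
  i = 3 (α = 4): (4−11)(4−6)(4−12)(4−10) = (−7)·(−2)·(−8)·(−6) = 672 ≡ 9, so v_3 = 9^{−1} = 3 (mod 13).
  i = 4 (α = 12): (12−11)(12−6)(12−4)(12−10) = 1·6·8·2 = 96 ≡ 5, so v_4 = 5^{−1} = 8 (mod 13).
  i = 5 (α = 10): (10−11)(10−6)(10−4)(10−12) = (−1)·4·6·(−2) = 48 ≡ 9, so v_5 = 9^{−1} = 3 (mod 13).
  v = [10, 2, 3, 8, 3].
Step 2: syndromes of r = [7, 1, 9, 3, 2] (all sums mod 13).
  S_0 = Σ v_i r_i = 10·7 + 2·1 + 3·9 + 8·3 + 3·2 = 129 ≡ 12.
  S_1 = Σ v_i α_i r_i = 10·11·7 + 2·6·1 + 3·4·9 + 8·12·3 + 3·10·2 = 1238 ≡ 3.
  α_i^2 mod 13 = [4, 10, 3, 1, 9].
  S_2 = Σ v_i α_i^2 r_i = 10·4·7 + 2·10·1 + 3·3·9 + 8·1·3 + 3·9·2 = 459 ≡ 4.
  S = (12, 3, 4) ≠ 0, so r is not a codeword (an error is present).
Step 3: locate the error. For a single error e at position i, S_ℓ = v_i·e·α_i^ℓ, so α_err = S_1/S_0.
  S_0^{−1} = 12^{−1} = 12 (mod 13), so α_err = 3·12 = 36 ≡ 10 = α_5. Error position i = 5.
  Consistency check: S_2/S_1 = 4·9 = 36 ≡ 10 = α_err ✓ (single-error assumption holds).
Step 4: error magnitude e = S_0/v_5 = S_0·∏_{j≠5}(α_5 − α_j) = 12·9 = 108 ≡ 4 (mod 13).
Step 5: correct position 5: c_5 = r_5 − e = 2 − 4 ≡ 11 (mod 13). Hence c = [7, 1, 9, 3, 11].
  Check: interpolating c through the α_i gives m(x) = 12 + 9·x (degree < 2) with m(α_i) = c_i for every i, so c is indeed a codeword.


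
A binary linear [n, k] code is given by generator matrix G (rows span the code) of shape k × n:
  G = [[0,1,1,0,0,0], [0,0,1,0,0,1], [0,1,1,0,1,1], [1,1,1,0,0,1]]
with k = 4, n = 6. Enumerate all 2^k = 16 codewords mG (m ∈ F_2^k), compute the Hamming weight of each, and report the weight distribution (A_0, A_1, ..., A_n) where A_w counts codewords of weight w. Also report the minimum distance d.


Weight distribution: A_0 = 1, A_2 = 10, A_4 = 5. Minimum distance d = 2.

Enumerate all 2^4 = 16 messages m ∈ F_2^4.
For each, compute codeword c = mG in F_2^6, then tally its weight.
  m = 0000 → c = 000000, weight = 0.
  m = 1000 → c = 011000, weight = 2.
  m = 0100 → c = 001001, weight = 2.
  m = 1100 → c = 010001, weight = 2.
  m = 0010 → c = 011011, weight = 4.
  m = 1010 → c = 000011, weight = 2.
  m = 0110 → c = 010010, weight = 2.
  m = 1110 → c = 001010, weight = 2.
  m = 0001 → c = 111001, weight = 4.
  m = 1001 → c = 100001, weight = 2.
  m = 0101 → c = 110000, weight = 2.
  m = 1101 → c = 101000, weight = 2.
  m = 0011 → c = 100010, weight = 2.
  m = 1011 → c = 111010, weight = 4.
  m = 0111 → c = 101011, weight = 4.
  m = 1111 → c = 110011, weight = 4.
Tally weights:
  weight 0: 1 codewords.
  weight 2: 10 codewords.
  weight 4: 5 codewords.
Minimum distance d = smallest w > 0 with A_w > 0 = 2.
Sanity: Σ A_w = 16 = 2^4 = 16 ✓.


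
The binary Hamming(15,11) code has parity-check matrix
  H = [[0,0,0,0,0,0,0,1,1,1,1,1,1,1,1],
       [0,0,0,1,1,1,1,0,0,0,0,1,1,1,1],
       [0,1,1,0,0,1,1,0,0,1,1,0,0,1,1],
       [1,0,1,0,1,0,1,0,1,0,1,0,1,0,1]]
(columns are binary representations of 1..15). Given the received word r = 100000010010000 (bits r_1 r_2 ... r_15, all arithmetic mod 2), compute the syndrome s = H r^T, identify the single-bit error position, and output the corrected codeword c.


s = (0, 0, 1, 0)^T, error position = 2, corrected codeword c = 110000010010000

Compute s = H r^T mod 2 one row at a time:
  s_1 = 1 + 0 + 0 + 1 + 0 + 0 + 0 + 0 = 2 ≡ 0 (mod 2).
  s_2 = 0 + 0 + 0 + 0 + 0 + 0 + 0 + 0 = 0 ≡ 0 (mod 2).
  s_3 = 0 + 0 + 0 + 0 + 0 + 1 + 0 + 0 = 1 ≡ 1 (mod 2).
  s_4 = 1 + 0 + 0 + 0 + 0 + 1 + 0 + 0 = 2 ≡ 0 (mod 2).
s = (0, 0, 1, 0)^T — this equals column 2 of H (binary 0010), so error is at position 2.
Correct: flip bit 2 of r = 100000010010000 to get c = 110000010010000.


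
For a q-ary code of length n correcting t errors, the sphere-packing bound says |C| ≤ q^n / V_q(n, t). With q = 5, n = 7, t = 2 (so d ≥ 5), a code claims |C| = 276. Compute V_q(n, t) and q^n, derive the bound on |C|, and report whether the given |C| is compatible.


V_q(n, t) = 365, q^n = 78125, Hamming bound = 214, |C| = 276 > bound (violated).

Step 1: Compute V_q(n, t) = Σ_{j=0}^2 C(n, j) (q−1)^j.
  j = 0: C(7,0)·(4)^0 = 1·1 = 1.
  j = 1: C(7,1)·(4)^1 = 7·4 = 28.
  j = 2: C(7,2)·(4)^2 = 21·16 = 336.
  V_q(n, t) = 1 + 28 + 336 = 365.
Step 2: q^n = 5^7 = 78125.
Step 3: Hamming bound ⌊q^n / V_q(n,t)⌋ = ⌊78125/365⌋ = 214.
Step 4: Compare |C| = 276 to 214: violated.
The claimed |C| lies above the Hamming bound, so no 5-ary code of length 7 with d ≥ 5 can have 276 codewords.


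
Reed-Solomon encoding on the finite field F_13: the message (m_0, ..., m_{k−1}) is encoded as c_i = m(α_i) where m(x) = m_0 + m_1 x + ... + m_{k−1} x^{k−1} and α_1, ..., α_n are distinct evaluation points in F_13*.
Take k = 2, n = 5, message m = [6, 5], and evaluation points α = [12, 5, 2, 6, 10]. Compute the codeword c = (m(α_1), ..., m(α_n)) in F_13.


c = [1, 5, 3, 10, 4]

Message polynomial: m(x) = 6 + 5·x (mod 13).
For each evaluation point α_i, compute m(α_i) mod 13:
  α_1 = 12: Horner steps 5 → 1, so m(12) = 1.
  α_2 = 5: Horner steps 5 → 5, so m(5) = 5.
  α_3 = 2: Horner steps 5 → 3, so m(2) = 3.
  α_4 = 6: Horner steps 5 → 10, so m(6) = 10.
  α_5 = 10: Horner steps 5 → 4, so m(10) = 4.
Codeword c = [1, 5, 3, 10, 4] ∈ F_13^5.
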